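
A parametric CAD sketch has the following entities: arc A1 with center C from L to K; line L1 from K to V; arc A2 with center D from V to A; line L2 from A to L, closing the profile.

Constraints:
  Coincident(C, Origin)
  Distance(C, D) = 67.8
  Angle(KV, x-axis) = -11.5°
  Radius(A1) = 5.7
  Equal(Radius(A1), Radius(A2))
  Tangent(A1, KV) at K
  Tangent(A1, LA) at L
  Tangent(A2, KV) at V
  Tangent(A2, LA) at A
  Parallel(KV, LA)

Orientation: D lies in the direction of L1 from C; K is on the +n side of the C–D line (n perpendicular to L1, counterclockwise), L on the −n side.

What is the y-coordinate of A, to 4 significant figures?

-19.10

Tangency of A1 to both parallel lines with radius 5.7 puts K and L at C ± 5.7·n: K = (1.136, 5.586), L = (-1.136, -5.586). Equal radii place V and A the same way about D: V = D + 5.7·n = (67.58, -7.932), A = D − 5.7·n = (65.30, -19.10). So A.y = -19.10.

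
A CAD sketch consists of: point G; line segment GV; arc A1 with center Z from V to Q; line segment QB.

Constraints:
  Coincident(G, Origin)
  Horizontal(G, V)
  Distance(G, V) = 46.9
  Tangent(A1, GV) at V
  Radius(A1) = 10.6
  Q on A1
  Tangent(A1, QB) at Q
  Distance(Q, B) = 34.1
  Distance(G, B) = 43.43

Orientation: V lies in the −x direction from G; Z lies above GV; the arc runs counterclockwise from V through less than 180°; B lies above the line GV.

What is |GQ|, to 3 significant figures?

37.8

Checks: |ZQ| = 10.60 ✓; ∠(ZQ, QB) = 90.00° ✓; |QB| = 34.10 ✓; |GB| = 43.43 ✓.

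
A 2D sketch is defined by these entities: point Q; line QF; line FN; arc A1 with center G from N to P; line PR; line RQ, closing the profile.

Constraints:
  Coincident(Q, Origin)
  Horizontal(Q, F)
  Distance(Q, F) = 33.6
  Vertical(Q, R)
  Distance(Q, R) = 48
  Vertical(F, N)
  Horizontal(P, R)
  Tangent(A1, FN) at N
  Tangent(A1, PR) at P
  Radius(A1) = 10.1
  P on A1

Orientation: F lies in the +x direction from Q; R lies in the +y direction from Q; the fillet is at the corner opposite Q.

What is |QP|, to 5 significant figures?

53.444

The virtual corner opposite Q is at (33.600, 48.000). Since A1 is tangent to FN there, GN ⟂ FN and since A1 is tangent to PR there, GP ⟂ PR, with radius 10.1, so the center G sits 10.1 in from both sides at G = (23.500, 37.900). That places the tangent points at N = (33.600, 37.900) on FN and P = (23.500, 48.000) on PR. Then |QP| = |P − Q| = 53.444.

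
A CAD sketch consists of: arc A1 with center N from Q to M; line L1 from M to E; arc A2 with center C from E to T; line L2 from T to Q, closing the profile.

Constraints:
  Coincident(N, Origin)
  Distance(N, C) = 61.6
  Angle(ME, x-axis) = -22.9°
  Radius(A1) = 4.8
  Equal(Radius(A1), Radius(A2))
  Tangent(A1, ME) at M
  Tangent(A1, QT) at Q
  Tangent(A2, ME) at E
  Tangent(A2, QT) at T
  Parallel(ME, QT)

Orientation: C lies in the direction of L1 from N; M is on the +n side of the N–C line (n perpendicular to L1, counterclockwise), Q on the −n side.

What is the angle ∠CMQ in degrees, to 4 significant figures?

85.54°

The slot axis is L1's direction at -22.9°, so u = (cos -22.9°, sin -22.9°) = (0.9212, -0.3891) and n = (−sin -22.9°, cos -22.9°) = (0.3891, 0.9212). N is at the origin and C lies 61.6 along u from N, so C = 61.6·u = (56.75, -23.97). Tangency of A1 to both parallel lines with radius 4.8 puts M and Q at N ± 4.8·n: M = (1.868, 4.422), Q = (-1.868, -4.422). Then cos ∠CMQ = MC·MQ / (|MC||MQ|), giving 85.54°.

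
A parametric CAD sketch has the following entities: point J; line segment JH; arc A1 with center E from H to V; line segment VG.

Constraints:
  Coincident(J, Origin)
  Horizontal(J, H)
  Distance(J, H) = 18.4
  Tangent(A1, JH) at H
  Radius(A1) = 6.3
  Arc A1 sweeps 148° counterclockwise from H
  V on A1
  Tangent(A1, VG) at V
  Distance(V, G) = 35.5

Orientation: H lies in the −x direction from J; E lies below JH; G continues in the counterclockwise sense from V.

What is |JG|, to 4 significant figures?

31.58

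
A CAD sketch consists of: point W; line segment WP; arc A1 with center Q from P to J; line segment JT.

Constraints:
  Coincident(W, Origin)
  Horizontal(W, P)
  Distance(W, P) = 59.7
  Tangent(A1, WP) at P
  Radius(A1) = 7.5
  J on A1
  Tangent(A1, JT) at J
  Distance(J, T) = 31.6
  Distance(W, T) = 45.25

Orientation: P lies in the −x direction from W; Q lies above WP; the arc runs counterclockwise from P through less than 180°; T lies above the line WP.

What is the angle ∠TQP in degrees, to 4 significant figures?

130.6°

Checks: ∠(QP, PW) = 90.00° ✓; |QJ| = 7.500 ✓; ∠(QJ, JT) = 90.00° ✓; |JT| = 31.60 ✓; |WT| = 45.25 ✓.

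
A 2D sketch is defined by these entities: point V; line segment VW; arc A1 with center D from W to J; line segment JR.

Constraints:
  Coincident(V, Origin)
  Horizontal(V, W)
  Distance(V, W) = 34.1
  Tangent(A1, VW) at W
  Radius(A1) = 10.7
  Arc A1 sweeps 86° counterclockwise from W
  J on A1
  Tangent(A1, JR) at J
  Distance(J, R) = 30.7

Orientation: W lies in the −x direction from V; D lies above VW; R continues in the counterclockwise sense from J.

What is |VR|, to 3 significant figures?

45.8

On A1, W sits at bearing -90° from D; an 86° counterclockwise sweep puts J at bearing -4°, so J = D + 10.7·(cos -4°, sin -4°) = (-23.4, 9.95). A1 meets JR tangentially, so DJ is at right angles to JR, so JR runs along (−sin -4°, cos -4°); with |JR| = 30.7, R = (-21.3, 40.6). Then |VR| = |R − V| = 45.8.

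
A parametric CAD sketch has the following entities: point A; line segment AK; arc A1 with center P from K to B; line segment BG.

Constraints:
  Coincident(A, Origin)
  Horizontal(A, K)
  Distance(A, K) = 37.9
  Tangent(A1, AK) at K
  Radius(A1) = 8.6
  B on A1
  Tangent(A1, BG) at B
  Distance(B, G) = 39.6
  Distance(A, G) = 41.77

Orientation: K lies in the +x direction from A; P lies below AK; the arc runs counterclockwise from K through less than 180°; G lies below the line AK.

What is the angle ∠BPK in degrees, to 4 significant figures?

62.92°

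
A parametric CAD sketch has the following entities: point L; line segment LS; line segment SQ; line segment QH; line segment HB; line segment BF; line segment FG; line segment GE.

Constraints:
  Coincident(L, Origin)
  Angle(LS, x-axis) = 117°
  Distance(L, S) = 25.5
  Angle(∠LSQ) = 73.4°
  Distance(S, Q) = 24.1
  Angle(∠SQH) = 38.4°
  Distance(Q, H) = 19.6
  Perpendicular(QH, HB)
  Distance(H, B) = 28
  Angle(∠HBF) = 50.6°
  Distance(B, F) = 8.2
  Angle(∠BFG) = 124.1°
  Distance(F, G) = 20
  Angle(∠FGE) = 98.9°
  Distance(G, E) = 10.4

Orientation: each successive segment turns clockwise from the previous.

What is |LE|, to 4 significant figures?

11.30

L is at the origin; LS runs at 117.0° with length 25.5, so S = (-11.58, 22.72). ∠LSQ = 73.4° gives SQ at 10.40° from the x-axis; with |SQ| = 24.1, Q = (12.13, 27.07). ∠SQH = 38.4° gives QH at -131.2° from the x-axis; with |QH| = 19.6, H = (-0.7830, 12.32). The perpendicularity gives HB at right angles to QH, so HB runs at 138.8°; with |HB| = 28.0, B = (-21.85, 30.77). ∠HBF = 50.6° gives BF at 9.400° from the x-axis; with |BF| = 8.2, F = (-13.76, 32.11). ∠BFG = 124.1° gives FG at -46.50° from the x-axis; with |FG| = 20.0, G = (0.006367, 17.60). ∠FGE = 98.9° gives GE at -127.6° from the x-axis; with |GE| = 10.4, E = (-6.339, 9.359). Then |LE| = |E − L| = 11.30.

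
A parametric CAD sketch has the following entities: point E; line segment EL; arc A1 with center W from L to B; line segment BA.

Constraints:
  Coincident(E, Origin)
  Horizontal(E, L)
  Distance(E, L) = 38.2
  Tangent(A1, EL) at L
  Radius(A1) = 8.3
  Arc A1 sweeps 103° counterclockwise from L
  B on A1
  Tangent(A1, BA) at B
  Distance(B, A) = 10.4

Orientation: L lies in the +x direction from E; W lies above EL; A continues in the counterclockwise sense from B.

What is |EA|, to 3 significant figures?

48.4

E is at the origin; E and L share the same y with |EL| = 38.2 and L on the +x side, so L = (38.2, 0.00). A1 meets EL tangentially, so WL is at right angles to EL, so W = L + (0, 8.3) = (38.2, 8.30). On A1, L sits at bearing -90° from W; a 103° counterclockwise sweep puts B at bearing 13°, so B = W + 8.3·(cos 13°, sin 13°) = (46.3, 10.2). A1 meets BA tangentially, so WB is at right angles to BA, so BA runs along (−sin 13°, cos 13°); with |BA| = 10.4, A = (43.9, 20.3). Then |EA| = |A − E| = 48.4.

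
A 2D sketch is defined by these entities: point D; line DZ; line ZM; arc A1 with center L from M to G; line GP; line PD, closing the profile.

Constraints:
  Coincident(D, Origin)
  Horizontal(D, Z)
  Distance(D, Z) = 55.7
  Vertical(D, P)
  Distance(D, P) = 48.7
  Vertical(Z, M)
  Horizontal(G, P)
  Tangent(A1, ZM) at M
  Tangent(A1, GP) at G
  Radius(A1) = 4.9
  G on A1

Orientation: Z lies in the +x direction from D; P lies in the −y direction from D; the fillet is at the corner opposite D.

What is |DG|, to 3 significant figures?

70.4

D is at the origin; DZ is horizontal with |DZ| = 55.7 and Z on the +x side, so Z = (55.7, 0.00). DP is vertical with |DP| = 48.7 and P on the −y side, so P = (0.00, -48.7). The virtual corner opposite D is at (55.7, -48.7). The tangent condition forces LM to be normal to ZM and A1 meets GP tangentially, so LG is at right angles to GP, with radius 4.9, so the center L sits 4.9 in from both sides at L = (50.8, -43.8). That places the tangent points at M = (55.7, -43.8) on ZM and G = (50.8, -48.7) on GP. Then |DG| = |G − D| = 70.4.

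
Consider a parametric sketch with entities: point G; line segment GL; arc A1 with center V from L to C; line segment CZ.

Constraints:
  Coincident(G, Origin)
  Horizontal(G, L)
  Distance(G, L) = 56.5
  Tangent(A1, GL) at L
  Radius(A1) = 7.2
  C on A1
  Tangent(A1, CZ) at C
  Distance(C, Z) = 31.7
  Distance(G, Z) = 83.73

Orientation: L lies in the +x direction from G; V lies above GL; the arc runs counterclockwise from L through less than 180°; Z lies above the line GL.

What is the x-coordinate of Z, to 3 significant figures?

77.3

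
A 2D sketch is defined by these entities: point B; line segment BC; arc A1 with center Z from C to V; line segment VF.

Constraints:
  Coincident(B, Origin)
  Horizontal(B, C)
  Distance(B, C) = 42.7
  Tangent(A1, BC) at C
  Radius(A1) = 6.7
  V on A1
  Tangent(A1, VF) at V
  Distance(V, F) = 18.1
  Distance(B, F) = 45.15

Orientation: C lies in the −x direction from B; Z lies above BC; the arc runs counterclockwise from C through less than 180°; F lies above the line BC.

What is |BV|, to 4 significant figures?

36.74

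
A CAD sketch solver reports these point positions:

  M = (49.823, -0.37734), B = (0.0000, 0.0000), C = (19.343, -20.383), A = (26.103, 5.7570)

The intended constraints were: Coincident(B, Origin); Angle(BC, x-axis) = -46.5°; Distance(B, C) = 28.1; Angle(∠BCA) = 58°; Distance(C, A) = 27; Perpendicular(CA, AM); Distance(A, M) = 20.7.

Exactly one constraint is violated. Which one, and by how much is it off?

Distance(A, M) = 20.7 — off by 3.80.

B = (0.00, 0.00) ✓; BC at -46.50° ✓; |BC| = 28.10 ✓; ∠BCA = 58.00° ✓; |CA| = 27.00 ✓; ∠(CA, AM) = 90.00° ✓; |AM| = 24.50 ✗.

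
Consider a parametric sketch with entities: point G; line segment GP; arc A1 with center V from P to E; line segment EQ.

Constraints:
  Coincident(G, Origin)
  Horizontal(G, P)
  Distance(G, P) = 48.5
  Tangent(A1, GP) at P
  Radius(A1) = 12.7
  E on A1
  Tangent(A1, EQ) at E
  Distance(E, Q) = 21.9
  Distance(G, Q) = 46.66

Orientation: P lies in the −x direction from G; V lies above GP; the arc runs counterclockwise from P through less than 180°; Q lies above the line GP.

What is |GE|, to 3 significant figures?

37.6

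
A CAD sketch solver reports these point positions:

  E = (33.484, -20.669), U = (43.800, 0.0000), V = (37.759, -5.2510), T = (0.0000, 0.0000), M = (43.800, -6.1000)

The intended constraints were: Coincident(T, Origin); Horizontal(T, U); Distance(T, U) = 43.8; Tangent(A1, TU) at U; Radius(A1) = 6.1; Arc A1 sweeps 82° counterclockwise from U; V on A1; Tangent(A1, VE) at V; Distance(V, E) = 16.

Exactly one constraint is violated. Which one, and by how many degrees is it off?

Tangent(A1, VE) at V — off by 7.50°.

T = (0.00, 0.00) ✓; T.y = 0.00, U.y = 0.00 ✓; |TU| = 43.80 ✓; ∠(MU, UT) = 90.00° ✓; |MU| = 6.100 ✓; bearing(M→V) − bearing(M→U) = 82.00° ✓; |MV| = 6.100 ✓; ∠(MV, VE) = 97.50° ✗; |VE| = 16.00 ✓.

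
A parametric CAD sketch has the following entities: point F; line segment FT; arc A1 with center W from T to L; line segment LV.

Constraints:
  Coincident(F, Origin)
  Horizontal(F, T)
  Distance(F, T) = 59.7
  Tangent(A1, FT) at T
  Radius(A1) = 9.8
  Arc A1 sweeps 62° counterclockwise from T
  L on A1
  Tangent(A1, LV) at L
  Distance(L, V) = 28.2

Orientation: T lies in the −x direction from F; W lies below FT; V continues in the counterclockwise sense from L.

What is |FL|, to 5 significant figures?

68.550

F is at the origin; F and T share the same y with |FT| = 59.7 and T on the −x side, so T = (-59.700, 0.0000). Since A1 is tangent to FT there, WT ⟂ FT, so W = T + (0, -9.8) = (-59.700, -9.8000). On A1, T sits at bearing 90° from W; a 62° counterclockwise sweep puts L at bearing 152°, so L = W + 9.8·(cos 152°, sin 152°) = (-68.353, -5.1992). Then |FL| = |L − F| = 68.550.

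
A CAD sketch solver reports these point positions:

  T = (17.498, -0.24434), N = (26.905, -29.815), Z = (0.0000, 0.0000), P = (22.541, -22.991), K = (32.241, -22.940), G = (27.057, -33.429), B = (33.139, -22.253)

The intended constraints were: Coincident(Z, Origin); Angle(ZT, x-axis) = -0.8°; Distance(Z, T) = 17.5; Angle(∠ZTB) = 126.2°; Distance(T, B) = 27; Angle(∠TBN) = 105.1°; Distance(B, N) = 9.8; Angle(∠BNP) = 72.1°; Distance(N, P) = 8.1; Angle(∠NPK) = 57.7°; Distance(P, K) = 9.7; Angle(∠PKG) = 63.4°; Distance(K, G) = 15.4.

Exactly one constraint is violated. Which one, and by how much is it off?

Distance(K, G) = 15.4 — off by 3.70.

Z = (0.00, 0.00) ✓; ZT at -0.8000° ✓; |ZT| = 17.50 ✓; ∠ZTB = 126.2° ✓; |TB| = 27.00 ✓; ∠TBN = 105.1° ✓; |BN| = 9.800 ✓; ∠BNP = 72.10° ✓; |NP| = 8.100 ✓; ∠NPK = 57.70° ✓; |PK| = 9.700 ✓; ∠PKG = 63.40° ✓; |KG| = 11.70 ✗.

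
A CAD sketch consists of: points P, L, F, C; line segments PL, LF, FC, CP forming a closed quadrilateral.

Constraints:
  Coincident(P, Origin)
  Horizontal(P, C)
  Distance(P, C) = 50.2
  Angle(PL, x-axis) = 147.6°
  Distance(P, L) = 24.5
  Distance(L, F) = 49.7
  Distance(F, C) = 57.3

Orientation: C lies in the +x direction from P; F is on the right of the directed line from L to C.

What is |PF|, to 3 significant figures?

31.1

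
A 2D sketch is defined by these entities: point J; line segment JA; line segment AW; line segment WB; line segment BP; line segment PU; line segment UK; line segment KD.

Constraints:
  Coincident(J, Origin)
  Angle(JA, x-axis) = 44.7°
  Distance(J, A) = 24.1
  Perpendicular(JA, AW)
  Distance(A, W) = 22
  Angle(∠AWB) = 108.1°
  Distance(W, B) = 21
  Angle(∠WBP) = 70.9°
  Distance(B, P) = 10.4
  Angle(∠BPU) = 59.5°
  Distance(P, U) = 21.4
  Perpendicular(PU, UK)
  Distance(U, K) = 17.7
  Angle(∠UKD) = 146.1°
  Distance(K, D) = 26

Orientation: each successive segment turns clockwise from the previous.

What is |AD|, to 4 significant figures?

65.07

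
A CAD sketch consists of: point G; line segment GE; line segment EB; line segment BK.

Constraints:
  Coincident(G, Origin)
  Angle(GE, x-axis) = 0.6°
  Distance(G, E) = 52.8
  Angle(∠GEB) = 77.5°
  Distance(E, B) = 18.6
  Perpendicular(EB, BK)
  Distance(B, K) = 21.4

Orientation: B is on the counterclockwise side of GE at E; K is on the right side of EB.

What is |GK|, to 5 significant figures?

73.300

∠GEB = 77.5°, so EB runs at 0.6° + (180° − 77.5°) = 103.10° from the x-axis; with |EB| = 18.6, B = E + 18.6·(cos 103.10°, sin 103.10°) = (48.581, 18.669). EB is perpendicular to BK; with |BK| = 21.4 on the right of EB, K = B + 21.4·(0.97398, 0.22665) = (69.424, 23.519). Then |GK| = |K − G| = 73.300.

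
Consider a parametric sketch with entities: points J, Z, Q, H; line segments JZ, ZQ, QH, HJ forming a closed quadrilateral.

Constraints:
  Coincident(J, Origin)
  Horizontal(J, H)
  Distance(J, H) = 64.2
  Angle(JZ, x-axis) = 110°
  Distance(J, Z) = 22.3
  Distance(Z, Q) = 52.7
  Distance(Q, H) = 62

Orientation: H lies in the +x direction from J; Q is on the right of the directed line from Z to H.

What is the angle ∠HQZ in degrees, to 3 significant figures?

81.0°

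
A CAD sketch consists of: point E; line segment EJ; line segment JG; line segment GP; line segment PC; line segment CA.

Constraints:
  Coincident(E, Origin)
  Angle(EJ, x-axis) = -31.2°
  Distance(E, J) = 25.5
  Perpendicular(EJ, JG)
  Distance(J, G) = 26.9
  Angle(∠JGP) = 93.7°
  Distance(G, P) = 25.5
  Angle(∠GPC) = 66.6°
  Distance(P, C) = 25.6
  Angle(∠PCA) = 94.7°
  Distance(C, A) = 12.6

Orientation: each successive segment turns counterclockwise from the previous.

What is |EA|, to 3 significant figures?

22.2

E is at the origin; EJ runs at -31.2° with length 25.5, so J = (21.8, -13.2). The perpendicularity gives JG at right angles to EJ, so JG runs at 58.8°; with |JG| = 26.9, G = (35.7, 9.80). ∠JGP = 93.7° gives GP at 145° from the x-axis; with |GP| = 25.5, P = (14.8, 24.4). ∠GPC = 66.6° gives PC at -102° from the x-axis; with |PC| = 25.6, C = (9.73, -0.697). ∠PCA = 94.7° gives CA at -16.2° from the x-axis; with |CA| = 12.6, A = (21.8, -4.21). Then |EA| = |A − E| = 22.2.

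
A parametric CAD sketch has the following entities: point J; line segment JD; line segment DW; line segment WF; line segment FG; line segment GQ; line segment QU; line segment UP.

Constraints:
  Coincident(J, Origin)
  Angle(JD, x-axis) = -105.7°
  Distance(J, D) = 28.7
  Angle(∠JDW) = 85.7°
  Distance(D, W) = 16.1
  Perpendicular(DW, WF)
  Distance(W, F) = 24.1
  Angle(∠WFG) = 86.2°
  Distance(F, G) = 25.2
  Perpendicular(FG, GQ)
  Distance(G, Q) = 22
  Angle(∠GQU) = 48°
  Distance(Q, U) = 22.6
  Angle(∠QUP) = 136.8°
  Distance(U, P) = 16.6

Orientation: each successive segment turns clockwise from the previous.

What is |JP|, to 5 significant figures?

7.8412

J is at the origin; JD runs at -105.7° with length 28.7, so D = (-7.7662, -27.629). ∠JDW = 85.7° gives DW at 160.00° from the x-axis; with |DW| = 16.1, W = (-22.895, -22.123). The perpendicularity gives WF at right angles to DW, so WF runs at 70.000°; with |WF| = 24.1, F = (-14.653, 0.52386). ∠WFG = 86.2° gives FG at -23.800° from the x-axis; with |FG| = 25.2, G = (8.4044, -9.6455). FG ⟂ GQ, so GQ runs at -113.80°; with |GQ| = 22.0, Q = (-0.47361, -29.775). ∠GQU = 48.0° gives QU at 114.20° from the x-axis; with |QU| = 22.6, U = (-9.7379, -9.1607). ∠QUP = 136.8° gives UP at 71.000° from the x-axis; with |UP| = 16.6, P = (-4.3334, 6.5349). Then |JP| = |P − J| = 7.8412.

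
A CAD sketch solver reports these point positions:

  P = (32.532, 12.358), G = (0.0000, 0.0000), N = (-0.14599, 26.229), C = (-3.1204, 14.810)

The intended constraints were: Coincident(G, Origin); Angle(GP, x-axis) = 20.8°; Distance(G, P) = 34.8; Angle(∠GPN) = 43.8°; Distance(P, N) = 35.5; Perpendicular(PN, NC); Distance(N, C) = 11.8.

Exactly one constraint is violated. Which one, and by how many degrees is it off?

Perpendicular(PN, NC) — off by 8.40°.

G = (0.00, 0.00) ✓; GP at 20.80° ✓; |GP| = 34.80 ✓; ∠GPN = 43.80° ✓; |PN| = 35.50 ✓; ∠(PN, NC) = 98.40° ✗; |NC| = 11.80 ✓.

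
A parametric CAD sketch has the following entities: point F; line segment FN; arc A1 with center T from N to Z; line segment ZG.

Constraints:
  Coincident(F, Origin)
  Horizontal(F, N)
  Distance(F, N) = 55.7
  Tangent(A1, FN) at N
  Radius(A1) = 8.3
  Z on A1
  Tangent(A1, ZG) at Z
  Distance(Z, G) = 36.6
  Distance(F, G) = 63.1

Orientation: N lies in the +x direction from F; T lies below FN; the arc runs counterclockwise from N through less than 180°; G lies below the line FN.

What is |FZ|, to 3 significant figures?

48.0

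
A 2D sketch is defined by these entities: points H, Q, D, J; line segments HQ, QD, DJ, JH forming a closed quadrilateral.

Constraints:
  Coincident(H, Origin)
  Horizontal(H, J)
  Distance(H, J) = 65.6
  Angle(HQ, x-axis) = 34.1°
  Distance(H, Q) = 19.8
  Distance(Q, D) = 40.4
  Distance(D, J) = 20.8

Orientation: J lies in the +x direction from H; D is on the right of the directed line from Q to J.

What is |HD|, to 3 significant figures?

50.7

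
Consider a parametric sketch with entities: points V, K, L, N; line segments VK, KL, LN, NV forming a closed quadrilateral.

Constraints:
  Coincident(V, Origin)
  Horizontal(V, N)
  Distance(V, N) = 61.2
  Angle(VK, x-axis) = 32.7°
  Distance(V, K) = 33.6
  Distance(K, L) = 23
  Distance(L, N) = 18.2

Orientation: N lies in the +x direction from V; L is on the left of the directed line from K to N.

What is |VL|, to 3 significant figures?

53.3

V is at the origin; VN is horizontal with |VN| = 61.2 and N in +x, so N = (61.2, 0). VK runs at 32.7° with |VK| = 33.6, so K = (28.3, 18.2). L is determined by |KL| = 23.0 and |LN| = 18.2 together: it lies at the intersection of circle(K, 23.0) and circle(N, 18.2). With |KN| = 37.6, the foot of the radical line on KN is 21.4 from K and the perpendicular offset is √(23.0² − 21.4²) = 8.36. Taking the left-of-KN solution: L = (51.1, 15.1).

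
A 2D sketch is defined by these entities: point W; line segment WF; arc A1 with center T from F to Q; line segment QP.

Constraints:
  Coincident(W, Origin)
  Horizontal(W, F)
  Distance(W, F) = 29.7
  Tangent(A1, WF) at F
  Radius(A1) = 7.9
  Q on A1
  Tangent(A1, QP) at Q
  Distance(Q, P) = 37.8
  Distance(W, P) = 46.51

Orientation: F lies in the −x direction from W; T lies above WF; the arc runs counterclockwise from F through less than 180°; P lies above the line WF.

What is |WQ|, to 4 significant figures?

22.88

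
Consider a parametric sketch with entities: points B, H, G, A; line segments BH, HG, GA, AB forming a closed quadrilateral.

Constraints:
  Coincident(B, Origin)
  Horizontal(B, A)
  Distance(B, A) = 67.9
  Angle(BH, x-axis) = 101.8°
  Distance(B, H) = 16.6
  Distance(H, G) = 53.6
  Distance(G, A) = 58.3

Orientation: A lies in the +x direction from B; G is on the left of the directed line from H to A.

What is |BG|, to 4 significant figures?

62.99

Checks: |HG| = 53.60 ✓; |GA| = 58.30 ✓.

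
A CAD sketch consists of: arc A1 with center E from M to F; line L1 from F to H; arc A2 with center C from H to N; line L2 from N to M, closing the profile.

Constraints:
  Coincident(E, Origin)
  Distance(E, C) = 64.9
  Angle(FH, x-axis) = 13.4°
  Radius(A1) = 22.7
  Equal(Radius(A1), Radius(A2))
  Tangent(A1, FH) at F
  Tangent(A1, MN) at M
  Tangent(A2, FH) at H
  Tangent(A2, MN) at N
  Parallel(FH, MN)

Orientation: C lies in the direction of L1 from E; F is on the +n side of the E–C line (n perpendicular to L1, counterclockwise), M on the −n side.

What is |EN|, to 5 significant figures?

68.755

The slot axis is L1's direction at 13.4°, so u = (cos 13.4°, sin 13.4°) = (0.97278, 0.23175) and n = (−sin 13.4°, cos 13.4°) = (-0.23175, 0.97278). E is at the origin and C lies 64.9 along u from E, so C = 64.9·u = (63.133, 15.040). Tangency of A1 to both parallel lines with radius 22.7 puts F and M at E ± 22.7·n: F = (-5.2607, 22.082), M = (5.2607, -22.082). Equal radii place H and N the same way about C: H = C + 22.7·n = (57.872, 37.122), N = C − 22.7·n = (68.394, -7.0416). Then |EN| = |N − E| = 68.755.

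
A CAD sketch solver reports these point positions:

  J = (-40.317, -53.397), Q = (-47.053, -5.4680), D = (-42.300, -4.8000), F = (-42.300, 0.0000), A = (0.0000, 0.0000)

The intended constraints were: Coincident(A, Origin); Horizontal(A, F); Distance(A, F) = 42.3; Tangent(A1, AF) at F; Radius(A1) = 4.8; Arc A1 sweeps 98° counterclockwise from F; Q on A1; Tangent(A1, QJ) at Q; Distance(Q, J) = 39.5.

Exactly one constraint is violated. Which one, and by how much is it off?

Distance(Q, J) = 39.5 — off by 8.90.

A = (0.00, 0.00) ✓; A.y = 0.00, F.y = 0.00 ✓; |AF| = 42.30 ✓; ∠(DF, FA) = 90.00° ✓; |DF| = 4.800 ✓; bearing(D→Q) − bearing(D→F) = 98.00° ✓; |DQ| = 4.800 ✓; ∠(DQ, QJ) = 90.00° ✓; |QJ| = 48.40 ✗.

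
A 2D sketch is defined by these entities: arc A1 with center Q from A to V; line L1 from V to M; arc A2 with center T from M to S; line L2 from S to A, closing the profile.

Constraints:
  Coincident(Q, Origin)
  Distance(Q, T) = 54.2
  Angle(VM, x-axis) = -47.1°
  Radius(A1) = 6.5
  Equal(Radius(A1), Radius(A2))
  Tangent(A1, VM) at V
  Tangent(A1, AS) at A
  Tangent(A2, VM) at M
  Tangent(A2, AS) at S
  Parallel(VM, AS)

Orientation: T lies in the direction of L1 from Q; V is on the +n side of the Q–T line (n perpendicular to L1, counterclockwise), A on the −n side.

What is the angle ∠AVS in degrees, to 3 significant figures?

76.5°

The slot axis is L1's direction at -47.1°, so u = (cos -47.1°, sin -47.1°) = (0.681, -0.733) and n = (−sin -47.1°, cos -47.1°) = (0.733, 0.681). Q is at the origin and T lies 54.2 along u from Q, so T = 54.2·u = (36.9, -39.7). Tangency of A1 to both parallel lines with radius 6.5 puts V and A at Q ± 6.5·n: V = (4.76, 4.42), A = (-4.76, -4.42). Equal radii place M and S the same way about T: M = T + 6.5·n = (41.7, -35.3), S = T − 6.5·n = (32.1, -44.1). Then cos ∠AVS = VA·VS / (|VA||VS|), giving 76.5°.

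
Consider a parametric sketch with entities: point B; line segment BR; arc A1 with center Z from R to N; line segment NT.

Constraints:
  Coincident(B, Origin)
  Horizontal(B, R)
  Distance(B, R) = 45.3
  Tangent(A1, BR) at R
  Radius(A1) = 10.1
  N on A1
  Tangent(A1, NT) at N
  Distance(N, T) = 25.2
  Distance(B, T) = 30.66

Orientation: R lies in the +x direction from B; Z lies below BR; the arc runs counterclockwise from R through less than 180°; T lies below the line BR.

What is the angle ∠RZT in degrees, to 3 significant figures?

117°

Checks: ∠(ZR, RB) = 90.00° ✓; |ZN| = 10.10 ✓; ∠(ZN, NT) = 90.00° ✓; |NT| = 25.20 ✓; |BT| = 30.66 ✓.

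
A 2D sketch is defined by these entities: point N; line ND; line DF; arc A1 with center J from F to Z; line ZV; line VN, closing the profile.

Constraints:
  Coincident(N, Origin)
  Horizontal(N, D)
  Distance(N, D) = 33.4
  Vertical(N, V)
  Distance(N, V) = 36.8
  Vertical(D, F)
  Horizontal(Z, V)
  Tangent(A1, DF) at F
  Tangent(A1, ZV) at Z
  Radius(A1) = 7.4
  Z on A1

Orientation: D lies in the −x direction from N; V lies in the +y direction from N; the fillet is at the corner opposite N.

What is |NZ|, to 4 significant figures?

45.06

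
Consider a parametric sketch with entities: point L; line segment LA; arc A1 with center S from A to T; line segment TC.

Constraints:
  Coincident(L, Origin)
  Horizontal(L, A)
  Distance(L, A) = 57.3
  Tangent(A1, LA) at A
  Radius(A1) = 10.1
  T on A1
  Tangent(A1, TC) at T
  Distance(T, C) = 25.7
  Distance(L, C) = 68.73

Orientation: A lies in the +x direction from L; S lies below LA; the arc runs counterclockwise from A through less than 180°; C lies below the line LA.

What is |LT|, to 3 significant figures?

49.9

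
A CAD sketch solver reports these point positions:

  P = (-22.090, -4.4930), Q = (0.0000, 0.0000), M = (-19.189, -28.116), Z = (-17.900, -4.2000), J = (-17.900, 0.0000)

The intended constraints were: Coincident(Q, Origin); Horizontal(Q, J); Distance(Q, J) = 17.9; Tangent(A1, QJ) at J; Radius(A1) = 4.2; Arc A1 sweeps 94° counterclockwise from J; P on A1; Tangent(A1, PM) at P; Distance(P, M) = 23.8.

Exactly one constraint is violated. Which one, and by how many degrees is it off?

Tangent(A1, PM) at P — off by 3.00°.

Q = (0.00, 0.00) ✓; Q.y = 0.00, J.y = 0.00 ✓; |QJ| = 17.90 ✓; ∠(ZJ, JQ) = 90.00° ✓; |ZJ| = 4.200 ✓; bearing(Z→P) − bearing(Z→J) = 94.00° ✓; |ZP| = 4.200 ✓; ∠(ZP, PM) = 87.00° ✗; |PM| = 23.80 ✓.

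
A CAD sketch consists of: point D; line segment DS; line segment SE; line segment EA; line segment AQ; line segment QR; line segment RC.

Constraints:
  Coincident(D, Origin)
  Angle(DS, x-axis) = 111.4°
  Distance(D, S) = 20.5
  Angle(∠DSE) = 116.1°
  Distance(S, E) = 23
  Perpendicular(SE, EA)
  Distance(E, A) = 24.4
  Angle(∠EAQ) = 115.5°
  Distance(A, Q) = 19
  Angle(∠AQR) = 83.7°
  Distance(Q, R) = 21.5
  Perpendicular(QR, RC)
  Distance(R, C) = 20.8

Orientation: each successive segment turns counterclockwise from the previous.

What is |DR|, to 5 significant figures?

9.9222

D is at the origin; DS runs at 111.4° with length 20.5, so S = (-7.4800, 19.087). ∠DSE = 116.1° gives SE at 175.30° from the x-axis; with |SE| = 23.0, E = (-30.403, 20.971). SE is perpendicular to EA, so EA runs at -94.700°; with |EA| = 24.4, A = (-32.402, -3.3467). ∠EAQ = 115.5° gives AQ at -30.200° from the x-axis; with |AQ| = 19.0, Q = (-15.981, -12.904). ∠AQR = 83.7° gives QR at 66.100° from the x-axis; with |QR| = 21.5, R = (-7.2702, 6.7524). Then |DR| = |R − D| = 9.9222.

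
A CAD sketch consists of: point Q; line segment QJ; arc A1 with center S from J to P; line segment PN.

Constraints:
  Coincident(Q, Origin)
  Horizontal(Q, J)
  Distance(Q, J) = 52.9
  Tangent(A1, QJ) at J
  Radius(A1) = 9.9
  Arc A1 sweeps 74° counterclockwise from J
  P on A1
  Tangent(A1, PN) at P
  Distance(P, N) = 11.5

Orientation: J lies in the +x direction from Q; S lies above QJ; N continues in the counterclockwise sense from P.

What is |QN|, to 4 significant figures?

68.07

Q is at the origin; Q and J share the same y with |QJ| = 52.9 and J on the +x side, so J = (52.90, 0.000). Since A1 is tangent to QJ there, SJ ⟂ QJ, so S = J + (0, 9.9) = (52.90, 9.900). On A1, J sits at bearing -90° from S; a 74° counterclockwise sweep puts P at bearing -16°, so P = S + 9.9·(cos -16°, sin -16°) = (62.42, 7.171). Tangency of A1 to PN means the radius SP is perpendicular to PN, so PN runs along (−sin -16°, cos -16°); with |PN| = 11.5, N = (65.59, 18.23). Then |QN| = |N − Q| = 68.07.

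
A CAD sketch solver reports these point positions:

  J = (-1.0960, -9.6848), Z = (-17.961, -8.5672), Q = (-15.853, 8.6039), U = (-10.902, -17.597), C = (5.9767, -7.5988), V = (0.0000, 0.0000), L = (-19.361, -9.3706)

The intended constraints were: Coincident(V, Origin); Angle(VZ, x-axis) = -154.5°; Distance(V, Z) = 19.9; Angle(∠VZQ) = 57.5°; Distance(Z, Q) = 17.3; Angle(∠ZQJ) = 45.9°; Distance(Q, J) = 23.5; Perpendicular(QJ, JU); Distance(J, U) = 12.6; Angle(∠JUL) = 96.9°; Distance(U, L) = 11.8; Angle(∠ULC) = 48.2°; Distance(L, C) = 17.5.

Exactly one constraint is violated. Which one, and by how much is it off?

Distance(L, C) = 17.5 — off by 7.90.

V = (0.00, 0.00) ✓; VZ at -154.5° ✓; |VZ| = 19.90 ✓; ∠VZQ = 57.50° ✓; |ZQ| = 17.30 ✓; ∠ZQJ = 45.90° ✓; |QJ| = 23.50 ✓; ∠(QJ, JU) = 90.00° ✓; |JU| = 12.60 ✓; ∠JUL = 96.90° ✓; |UL| = 11.80 ✓; ∠ULC = 48.20° ✓; |LC| = 25.40 ✗.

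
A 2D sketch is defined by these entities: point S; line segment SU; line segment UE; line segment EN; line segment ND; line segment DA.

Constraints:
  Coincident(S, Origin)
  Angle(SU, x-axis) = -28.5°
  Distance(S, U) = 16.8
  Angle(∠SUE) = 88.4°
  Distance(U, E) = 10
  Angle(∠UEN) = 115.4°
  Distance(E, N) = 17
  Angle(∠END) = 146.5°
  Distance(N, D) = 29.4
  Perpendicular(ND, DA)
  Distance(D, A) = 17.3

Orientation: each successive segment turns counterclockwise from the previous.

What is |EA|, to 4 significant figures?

44.29

∠END = 146.5° gives ND at 161.2° from the x-axis; with |ND| = 29.4, D = (-18.94, 23.83). ND is perpendicular to DA, so DA runs at -108.8°; with |DA| = 17.3, A = (-24.51, 7.450). Then |EA| = |A − E| = 44.29.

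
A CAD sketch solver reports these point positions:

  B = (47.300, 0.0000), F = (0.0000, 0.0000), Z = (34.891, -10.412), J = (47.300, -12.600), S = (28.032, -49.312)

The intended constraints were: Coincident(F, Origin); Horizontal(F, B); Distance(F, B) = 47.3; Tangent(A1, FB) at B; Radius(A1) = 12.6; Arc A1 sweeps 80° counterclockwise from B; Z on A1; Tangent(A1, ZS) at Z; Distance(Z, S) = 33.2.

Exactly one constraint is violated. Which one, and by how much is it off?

Distance(Z, S) = 33.2 — off by 6.30.

F = (0.00, 0.00) ✓; F.y = 0.00, B.y = 0.00 ✓; |FB| = 47.30 ✓; ∠(JB, BF) = 90.00° ✓; |JB| = 12.60 ✓; bearing(J→Z) − bearing(J→B) = 80.00° ✓; |JZ| = 12.60 ✓; ∠(JZ, ZS) = 90.00° ✓; |ZS| = 39.50 ✗.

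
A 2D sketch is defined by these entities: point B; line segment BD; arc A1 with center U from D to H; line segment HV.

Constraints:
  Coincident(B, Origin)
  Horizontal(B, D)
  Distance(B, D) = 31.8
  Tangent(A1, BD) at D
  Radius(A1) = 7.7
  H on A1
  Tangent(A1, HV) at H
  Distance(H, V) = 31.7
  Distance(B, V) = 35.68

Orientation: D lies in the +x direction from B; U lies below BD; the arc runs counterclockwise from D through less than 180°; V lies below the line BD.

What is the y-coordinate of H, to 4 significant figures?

-4.597

B is at the origin; B and D share the same y with |BD| = 31.8 and D on the +x side, so D = (31.80, 0.000). Since A1 is tangent to BD there, UD ⟂ BD, so U = D + (0, -7.7) = (31.80, -7.700). Since UH ⟂ HV (tangency), |UV| = √(7.7² + 31.7²) = 32.62 regardless of where H sits on A1. So V lies on both circle(B, 35.68) and circle(U, 32.62); the below-BD intersection is V = (11.98, -33.61). H is the foot of the tangent from V: H = (24.75, -4.597).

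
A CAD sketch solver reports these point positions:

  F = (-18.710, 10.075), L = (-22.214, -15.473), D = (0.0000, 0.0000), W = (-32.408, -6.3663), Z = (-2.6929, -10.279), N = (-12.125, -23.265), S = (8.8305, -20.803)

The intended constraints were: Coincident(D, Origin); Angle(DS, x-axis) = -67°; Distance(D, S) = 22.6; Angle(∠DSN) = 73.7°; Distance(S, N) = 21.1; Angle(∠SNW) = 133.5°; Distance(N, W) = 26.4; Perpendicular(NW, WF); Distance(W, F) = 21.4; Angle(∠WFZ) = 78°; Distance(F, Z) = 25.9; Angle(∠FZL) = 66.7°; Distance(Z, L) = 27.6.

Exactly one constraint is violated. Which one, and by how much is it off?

Distance(Z, L) = 27.6 — off by 7.40.

D = (0.00, 0.00) ✓; DS at -67.00° ✓; |DS| = 22.60 ✓; ∠DSN = 73.70° ✓; |SN| = 21.10 ✓; ∠SNW = 133.5° ✓; |NW| = 26.40 ✓; ∠(NW, WF) = 90.00° ✓; |WF| = 21.40 ✓; ∠WFZ = 78.00° ✓; |FZ| = 25.90 ✓; ∠FZL = 66.70° ✓; |ZL| = 20.20 ✗.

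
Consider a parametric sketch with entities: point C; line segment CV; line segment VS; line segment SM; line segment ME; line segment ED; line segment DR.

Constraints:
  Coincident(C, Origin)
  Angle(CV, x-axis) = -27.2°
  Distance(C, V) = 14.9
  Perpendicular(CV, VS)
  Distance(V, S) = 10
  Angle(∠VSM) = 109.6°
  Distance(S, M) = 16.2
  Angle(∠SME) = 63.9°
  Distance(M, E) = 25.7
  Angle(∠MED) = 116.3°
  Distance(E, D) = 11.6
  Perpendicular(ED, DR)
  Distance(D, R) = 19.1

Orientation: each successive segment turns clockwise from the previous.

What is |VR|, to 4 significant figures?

6.392

C is at the origin; CV runs at -27.2° with length 14.9, so V = (13.25, -6.811). The perpendicularity gives VS at right angles to CV, so VS runs at -117.2°; with |VS| = 10.0, S = (8.681, -15.70). ∠VSM = 109.6° gives SM at 172.4° from the x-axis; with |SM| = 16.2, M = (-7.376, -13.56). ∠SME = 63.9° gives ME at 56.30° from the x-axis; with |ME| = 25.7, E = (6.883, 7.819). ∠MED = 116.3° gives ED at -7.400° from the x-axis; with |ED| = 11.6, D = (18.39, 6.325). ED is perpendicular to DR, so DR runs at -97.40°; with |DR| = 19.1, R = (15.93, -12.62). Then |VR| = |R − V| = 6.392.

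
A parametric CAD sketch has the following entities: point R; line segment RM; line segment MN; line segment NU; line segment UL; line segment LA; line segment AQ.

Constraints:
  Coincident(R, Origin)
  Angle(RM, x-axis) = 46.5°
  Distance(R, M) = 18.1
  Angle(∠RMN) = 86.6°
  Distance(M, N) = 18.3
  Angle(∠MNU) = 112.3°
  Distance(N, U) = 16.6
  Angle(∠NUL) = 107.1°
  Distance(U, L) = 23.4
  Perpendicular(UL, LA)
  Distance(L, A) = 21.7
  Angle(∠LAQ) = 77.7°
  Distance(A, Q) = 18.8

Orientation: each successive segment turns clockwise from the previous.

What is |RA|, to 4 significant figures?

9.528

∠NUL = 107.1° gives UL at 172.5° from the x-axis; with |UL| = 23.4, L = (-5.147, -12.27). The perpendicularity gives LA at right angles to UL, so LA runs at 82.50°; with |LA| = 21.7, A = (-2.315, 9.243). Then |RA| = |A − R| = 9.528.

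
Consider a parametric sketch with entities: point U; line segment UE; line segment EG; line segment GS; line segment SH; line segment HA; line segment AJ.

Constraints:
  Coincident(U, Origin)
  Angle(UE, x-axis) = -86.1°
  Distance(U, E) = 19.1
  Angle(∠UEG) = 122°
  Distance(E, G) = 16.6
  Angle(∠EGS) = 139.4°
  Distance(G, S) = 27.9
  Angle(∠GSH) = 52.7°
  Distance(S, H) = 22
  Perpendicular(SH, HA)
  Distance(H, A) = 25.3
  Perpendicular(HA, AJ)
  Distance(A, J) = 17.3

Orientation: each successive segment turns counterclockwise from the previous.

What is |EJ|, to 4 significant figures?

28.44

U is at the origin; UE runs at -86.1° with length 19.1, so E = (1.299, -19.06). ∠UEG = 122.0° gives EG at -28.10° from the x-axis; with |EG| = 16.6, G = (15.94, -26.87). ∠EGS = 139.4° gives GS at 12.50° from the x-axis; with |GS| = 27.9, S = (43.18, -20.84). ∠GSH = 52.7° gives SH at 139.8° from the x-axis; with |SH| = 22.0, H = (26.38, -6.636). SH is perpendicular to HA, so HA runs at -130.2°; with |HA| = 25.3, A = (10.05, -25.96). The perpendicularity gives AJ at right angles to HA, so AJ runs at -40.20°; with |AJ| = 17.3, J = (23.26, -37.13). Then |EJ| = |J − E| = 28.44.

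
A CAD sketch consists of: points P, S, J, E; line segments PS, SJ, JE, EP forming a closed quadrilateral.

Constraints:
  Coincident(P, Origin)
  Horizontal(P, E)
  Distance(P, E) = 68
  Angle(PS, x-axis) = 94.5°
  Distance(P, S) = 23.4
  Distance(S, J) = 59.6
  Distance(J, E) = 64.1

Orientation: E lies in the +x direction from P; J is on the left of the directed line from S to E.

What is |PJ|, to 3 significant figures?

75.1

Checks: |SJ| = 59.60 ✓; |JE| = 64.10 ✓.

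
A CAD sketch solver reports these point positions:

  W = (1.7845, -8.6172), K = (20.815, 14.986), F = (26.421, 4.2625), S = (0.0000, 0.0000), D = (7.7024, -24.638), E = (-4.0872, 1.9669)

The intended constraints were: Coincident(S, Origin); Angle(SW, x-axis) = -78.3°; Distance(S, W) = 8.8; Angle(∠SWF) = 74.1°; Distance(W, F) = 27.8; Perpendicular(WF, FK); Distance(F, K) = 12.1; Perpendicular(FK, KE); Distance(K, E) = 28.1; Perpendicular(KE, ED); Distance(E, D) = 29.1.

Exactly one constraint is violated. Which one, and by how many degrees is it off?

Perpendicular(KE, ED) — off by 3.70°.

S = (0.00, 0.00) ✓; SW at -78.30° ✓; |SW| = 8.800 ✓; ∠SWF = 74.10° ✓; |WF| = 27.80 ✓; ∠(WF, FK) = 90.00° ✓; |FK| = 12.10 ✓; ∠(FK, KE) = 90.00° ✓; |KE| = 28.10 ✓; ∠(KE, ED) = 86.30° ✗; |ED| = 29.10 ✓.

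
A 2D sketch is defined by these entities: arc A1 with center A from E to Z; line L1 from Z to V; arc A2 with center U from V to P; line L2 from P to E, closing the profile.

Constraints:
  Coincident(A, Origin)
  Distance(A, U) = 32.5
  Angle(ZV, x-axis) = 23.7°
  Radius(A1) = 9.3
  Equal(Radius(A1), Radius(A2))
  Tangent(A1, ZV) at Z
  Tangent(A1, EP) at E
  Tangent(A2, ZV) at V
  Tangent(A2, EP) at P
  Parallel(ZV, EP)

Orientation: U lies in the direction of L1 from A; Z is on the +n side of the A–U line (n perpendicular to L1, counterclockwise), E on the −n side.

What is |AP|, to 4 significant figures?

33.80

Tangency of A1 to both parallel lines with radius 9.3 puts Z and E at A ± 9.3·n: Z = (-3.738, 8.516), E = (3.738, -8.516). Equal radii place V and P the same way about U: V = U + 9.3·n = (26.02, 21.58), P = U − 9.3·n = (33.50, 4.548). Then |AP| = |P − A| = 33.80.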